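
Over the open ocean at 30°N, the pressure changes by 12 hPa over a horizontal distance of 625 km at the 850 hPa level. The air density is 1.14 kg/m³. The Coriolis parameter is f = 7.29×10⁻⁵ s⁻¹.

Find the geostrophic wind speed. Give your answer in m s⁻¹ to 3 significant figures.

23.1 m s⁻¹

Pressure gradient: |∂P/∂n| = 1200 Pa / 625000 m = 1.92×10⁻³ Pa/m
Geostrophic balance (pressure-gradient force = Coriolis force):
V_g = (1/(fρ)) |∂P/∂n| = 1.92×10⁻³ / (7.29×10⁻⁵ × 1.14) = 23.1 m/s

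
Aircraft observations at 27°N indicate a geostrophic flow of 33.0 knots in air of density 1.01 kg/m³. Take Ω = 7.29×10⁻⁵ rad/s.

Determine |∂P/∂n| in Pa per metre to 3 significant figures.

Coriolis parameter at 27°N:
f = 2Ω sin φ = 2 × 7.29×10⁻⁵ × sin 27° = 6.62×10⁻⁵ s⁻¹
Wind speed in SI: 33.0 knots = 17.0 m/s
Geostrophic balance rearranged: |∂P/∂n| = f ρ V_g
|∂P/∂n| = 6.62×10⁻⁵ × 1.01 × 17.0 = 1.13×10⁻³ Pa/m

1.13×10⁻³ Pa/m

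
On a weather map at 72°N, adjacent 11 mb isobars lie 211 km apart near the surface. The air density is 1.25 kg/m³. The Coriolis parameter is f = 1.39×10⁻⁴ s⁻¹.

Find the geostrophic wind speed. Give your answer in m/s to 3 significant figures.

Pressure gradient: |∂P/∂n| = 1100 Pa / 211000 m = 5.21×10⁻³ Pa/m
Geostrophic balance (pressure-gradient force = Coriolis force):
V_g = (1/(fρ)) |∂P/∂n| = 5.21×10⁻³ / (1.39×10⁻⁴ × 1.25) = 30.0 m/s

30.0 m/s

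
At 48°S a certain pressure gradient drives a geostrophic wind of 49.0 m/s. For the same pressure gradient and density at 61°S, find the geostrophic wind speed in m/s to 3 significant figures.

41.6 m/s

With the same pressure gradient and density, V_g ∝ 1/f ∝ 1/sin φ.
V₂ = V₁ · sin φ₁ / sin φ₂ = 49.0 × sin 48° / sin 61°
V₂ = 49.0 × 0.7431/0.8746 = 41.6 m/s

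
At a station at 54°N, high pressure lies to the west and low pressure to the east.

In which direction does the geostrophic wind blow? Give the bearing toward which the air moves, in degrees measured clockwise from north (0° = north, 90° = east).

The pressure-gradient force points toward the east (bearing 090°).
Geostrophic balance: in the Northern Hemisphere the Coriolis force deflects motion to the right, so the geostrophic wind blows 90° to the right of the pressure-gradient force (low pressure on the left).
Rotating 090° by 90° clockwise gives 180° — the wind blows toward the south.

180°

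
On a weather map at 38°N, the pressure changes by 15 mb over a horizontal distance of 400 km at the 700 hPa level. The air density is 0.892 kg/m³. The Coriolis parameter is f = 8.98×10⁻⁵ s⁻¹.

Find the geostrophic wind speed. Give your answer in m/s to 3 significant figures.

46.8 m/s

Pressure gradient: |∂P/∂n| = 1500 Pa / 400000 m = 3.75×10⁻³ Pa/m
Geostrophic balance (pressure-gradient force = Coriolis force):
V_g = (1/(fρ)) |∂P/∂n| = 3.75×10⁻³ / (8.98×10⁻⁵ × 0.892) = 46.8 m/s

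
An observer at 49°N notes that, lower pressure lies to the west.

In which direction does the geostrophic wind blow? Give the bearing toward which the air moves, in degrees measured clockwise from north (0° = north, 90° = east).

000°

The pressure-gradient force points toward the west (bearing 270°).
Geostrophic balance: in the Northern Hemisphere the Coriolis force deflects motion to the right, so the geostrophic wind blows 90° to the right of the pressure-gradient force (low pressure on the left).
Rotating 270° by 90° clockwise gives 000° — the wind blows toward the north.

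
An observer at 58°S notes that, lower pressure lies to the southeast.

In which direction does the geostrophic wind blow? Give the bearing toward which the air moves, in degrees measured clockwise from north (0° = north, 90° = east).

The pressure-gradient force points toward the southeast (bearing 135°).
Geostrophic balance: in the Southern Hemisphere the Coriolis force deflects motion to the left, so the geostrophic wind blows 90° to the left of the pressure-gradient force (low pressure on the right).
Rotating 135° by 90° counterclockwise gives 045° — the wind blows toward the northeast.

045°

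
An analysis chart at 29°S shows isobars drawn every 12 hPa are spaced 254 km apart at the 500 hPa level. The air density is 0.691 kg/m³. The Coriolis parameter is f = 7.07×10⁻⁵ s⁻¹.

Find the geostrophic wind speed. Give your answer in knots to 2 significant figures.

190 knots

Pressure gradient: |∂P/∂n| = 1200 Pa / 254000 m = 4.72×10⁻³ Pa/m
Geostrophic balance (pressure-gradient force = Coriolis force):
V_g = (1/(fρ)) |∂P/∂n| = 4.72×10⁻³ / (7.07×10⁻⁵ × 0.691) = 96.7 m/s
Converting: 96.7 m/s × 1.944 = 190 knots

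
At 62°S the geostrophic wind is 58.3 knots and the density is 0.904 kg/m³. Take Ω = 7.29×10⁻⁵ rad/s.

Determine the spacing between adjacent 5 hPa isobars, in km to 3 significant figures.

143 km

Coriolis parameter at 62°S:
f = 2Ω sin φ = 2 × 7.29×10⁻⁵ × sin 62° = 1.29×10⁻⁴ s⁻¹
Wind speed in SI: 58.3 knots = 30.0 m/s
Geostrophic balance rearranged: |∂P/∂n| = f ρ V_g
|∂P/∂n| = 1.29×10⁻⁴ × 0.904 × 30.0 = 3.49×10⁻³ Pa/m
Isobar spacing: Δn = ΔP/|∂P/∂n| = 500 Pa / 3.49×10⁻³ Pa/m = 143253 m ≈ 143 km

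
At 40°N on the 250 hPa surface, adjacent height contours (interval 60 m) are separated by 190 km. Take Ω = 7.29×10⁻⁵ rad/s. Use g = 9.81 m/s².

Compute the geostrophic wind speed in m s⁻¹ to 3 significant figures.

Coriolis parameter at 40°N:
f = 2Ω sin φ = 2 × 7.29×10⁻⁵ × sin 40° = 9.37×10⁻⁵ s⁻¹
Height gradient: |∂Z/∂n| = 60 m / 190000 m = 3.16×10⁻⁴
On a pressure surface, geostrophic balance gives V_g = (g/f)|∂Z/∂n|:
V_g = 9.81 × 3.16×10⁻⁴ / 9.37×10⁻⁵ = 33.1 m/s

33.1 m s⁻¹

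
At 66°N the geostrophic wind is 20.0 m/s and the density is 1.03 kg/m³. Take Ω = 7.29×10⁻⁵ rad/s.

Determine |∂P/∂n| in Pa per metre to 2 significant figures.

Coriolis parameter at 66°N:
f = 2Ω sin φ = 2 × 7.29×10⁻⁵ × sin 66° = 1.33×10⁻⁴ s⁻¹
Geostrophic balance rearranged: |∂P/∂n| = f ρ V_g
|∂P/∂n| = 1.33×10⁻⁴ × 1.03 × 20.0 = 2.74×10⁻³ Pa/m

2.7×10⁻³ Pa/m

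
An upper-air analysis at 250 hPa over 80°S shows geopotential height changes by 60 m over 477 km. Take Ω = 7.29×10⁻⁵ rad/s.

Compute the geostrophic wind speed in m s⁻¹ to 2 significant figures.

8.6 m s⁻¹

Coriolis parameter at 80°S:
f = 2Ω sin φ = 2 × 7.29×10⁻⁵ × sin 80° = 1.44×10⁻⁴ s⁻¹
Height gradient: |∂Z/∂n| = 60 m / 477000 m = 1.26×10⁻⁴
On a pressure surface, geostrophic balance gives V_g = (g/f)|∂Z/∂n|:
V_g = 9.81 × 1.26×10⁻⁴ / 1.44×10⁻⁴ = 8.59 m/s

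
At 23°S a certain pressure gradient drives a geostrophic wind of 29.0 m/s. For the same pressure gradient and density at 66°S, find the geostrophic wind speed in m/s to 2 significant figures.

12 m/s

With the same pressure gradient and density, V_g ∝ 1/f ∝ 1/sin φ.
V₂ = V₁ · sin φ₁ / sin φ₂ = 29.0 × sin 23° / sin 66°
V₂ = 29.0 × 0.3907/0.9135 = 12 m/s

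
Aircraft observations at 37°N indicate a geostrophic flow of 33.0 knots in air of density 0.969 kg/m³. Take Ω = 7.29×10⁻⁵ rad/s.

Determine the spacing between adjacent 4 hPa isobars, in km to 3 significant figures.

Coriolis parameter at 37°N:
f = 2Ω sin φ = 2 × 7.29×10⁻⁵ × sin 37° = 8.77×10⁻⁵ s⁻¹
Wind speed in SI: 33.0 knots = 17.0 m/s
Geostrophic balance rearranged: |∂P/∂n| = f ρ V_g
|∂P/∂n| = 8.77×10⁻⁵ × 0.969 × 17.0 = 1.44×10⁻³ Pa/m
Isobar spacing: Δn = ΔP/|∂P/∂n| = 400 Pa / 1.44×10⁻³ Pa/m = 277117 m ≈ 277 km

277 km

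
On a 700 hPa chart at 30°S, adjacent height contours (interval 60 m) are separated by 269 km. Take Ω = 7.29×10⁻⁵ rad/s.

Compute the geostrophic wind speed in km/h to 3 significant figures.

Coriolis parameter at 30°S:
f = 2Ω sin φ = 2 × 7.29×10⁻⁵ × sin 30° = 7.29×10⁻⁵ s⁻¹
Height gradient: |∂Z/∂n| = 60 m / 269000 m = 2.23×10⁻⁴
On a pressure surface, geostrophic balance gives V_g = (g/f)|∂Z/∂n|:
V_g = 9.81 × 2.23×10⁻⁴ / 7.29×10⁻⁵ = 30.0 m/s
Converting: 30.0 m/s × 3.6 = 108 km/h

108 km/h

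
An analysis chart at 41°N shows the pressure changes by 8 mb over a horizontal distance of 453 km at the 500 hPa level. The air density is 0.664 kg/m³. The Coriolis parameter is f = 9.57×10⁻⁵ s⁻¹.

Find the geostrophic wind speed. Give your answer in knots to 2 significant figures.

54 knots

Pressure gradient: |∂P/∂n| = 800 Pa / 453000 m = 1.77×10⁻³ Pa/m
Geostrophic balance (pressure-gradient force = Coriolis force):
V_g = (1/(fρ)) |∂P/∂n| = 1.77×10⁻³ / (9.57×10⁻⁵ × 0.664) = 27.8 m/s
Converting: 27.8 m/s × 1.944 = 54 knots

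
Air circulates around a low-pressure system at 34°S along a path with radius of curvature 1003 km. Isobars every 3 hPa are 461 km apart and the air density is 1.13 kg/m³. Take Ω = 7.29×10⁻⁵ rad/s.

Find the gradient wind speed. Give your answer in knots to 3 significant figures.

12.7 knots

Coriolis parameter at 34°S:
f = 2Ω sin φ = 2 × 7.29×10⁻⁵ × sin 34° = 8.15×10⁻⁵ s⁻¹
Pressure gradient: |∂P/∂n| = 300 Pa / 461000 m = 6.51×10⁻⁴ Pa/m
Geostrophic speed: V_g = |∂P/∂n|/(fρ) = 6.51×10⁻⁴/(8.15×10⁻⁵ × 1.13) = 7.06 m/s
Around a low, centrifugal force acts outward with Coriolis, so pressure-gradient force balances both:
(1/ρ)|∂P/∂n| = fV + V²/R  →  V² + fR·V − fR·V_g = 0
With fR = 8.15×10⁻⁵ × 1003×10³ m = 81.8 m/s:
V = [−fR + √((fR)² + 4 fR V_g)]/2 = [−81.8 + √(81.8² + 4×81.8×7.06)]/2 = 6.54 m/s
Subgeostrophic (V < V_g = 7.06 m/s), as expected around a low.
Converting: 6.54 m/s × 1.944 = 12.7 knots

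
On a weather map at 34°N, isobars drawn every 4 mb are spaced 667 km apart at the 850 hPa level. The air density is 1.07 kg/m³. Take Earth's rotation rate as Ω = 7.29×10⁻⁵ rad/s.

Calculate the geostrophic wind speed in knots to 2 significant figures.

Coriolis parameter at 34°N:
f = 2Ω sin φ = 2 × 7.29×10⁻⁵ × sin 34° = 8.15×10⁻⁵ s⁻¹
Pressure gradient: |∂P/∂n| = 400 Pa / 667000 m = 6.00×10⁻⁴ Pa/m
Geostrophic balance (pressure-gradient force = Coriolis force):
V_g = (1/(fρ)) |∂P/∂n| = 6.00×10⁻⁴ / (8.15×10⁻⁵ × 1.07) = 6.87 m/s
Converting: 6.87 m/s × 1.944 = 13 knots

13 knots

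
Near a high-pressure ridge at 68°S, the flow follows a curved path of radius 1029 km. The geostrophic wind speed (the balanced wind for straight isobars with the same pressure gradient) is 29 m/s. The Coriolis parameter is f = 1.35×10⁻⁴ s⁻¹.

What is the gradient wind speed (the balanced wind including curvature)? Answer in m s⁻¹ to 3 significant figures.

Around a high, pressure-gradient force acts outward with centrifugal, so Coriolis balances both:
fV = (1/ρ)|∂P/∂n| + V²/R  →  V² − fR·V + fR·V_g = 0
With fR = 1.35×10⁻⁴ × 1029×10³ m = 139 m/s:
V = [fR − √((fR)² − 4 fR V_g)]/2 = [139 − √(139² − 4×139×29)]/2 = 41.2 m/s
Supergeostrophic (V > V_g = 29 m/s), as expected around a high.

41.2 m s⁻¹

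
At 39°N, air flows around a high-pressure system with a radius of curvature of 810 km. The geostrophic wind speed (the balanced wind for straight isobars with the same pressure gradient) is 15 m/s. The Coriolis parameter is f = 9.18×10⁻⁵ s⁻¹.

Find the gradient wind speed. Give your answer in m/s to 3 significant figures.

20.8 m/s

Around a high, pressure-gradient force acts outward with centrifugal, so Coriolis balances both:
fV = (1/ρ)|∂P/∂n| + V²/R  →  V² − fR·V + fR·V_g = 0
With fR = 9.18×10⁻⁵ × 810×10³ m = 74.4 m/s:
V = [fR − √((fR)² − 4 fR V_g)]/2 = [74.4 − √(74.4² − 4×74.4×15)]/2 = 20.8 m/s
Supergeostrophic (V > V_g = 15 m/s), as expected around a high.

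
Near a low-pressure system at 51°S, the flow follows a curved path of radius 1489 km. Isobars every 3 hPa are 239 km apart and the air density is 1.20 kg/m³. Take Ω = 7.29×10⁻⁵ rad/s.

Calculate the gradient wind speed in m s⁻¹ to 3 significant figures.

Coriolis parameter at 51°S:
f = 2Ω sin φ = 2 × 7.29×10⁻⁵ × sin 51° = 1.13×10⁻⁴ s⁻¹
Pressure gradient: |∂P/∂n| = 300 Pa / 239000 m = 1.26×10⁻³ Pa/m
Geostrophic speed: V_g = |∂P/∂n|/(fρ) = 1.26×10⁻³/(1.13×10⁻⁴ × 1.20) = 9.23 m/s
Around a low, centrifugal force acts outward with Coriolis, so pressure-gradient force balances both:
(1/ρ)|∂P/∂n| = fV + V²/R  →  V² + fR·V − fR·V_g = 0
With fR = 1.13×10⁻⁴ × 1489×10³ m = 169 m/s:
V = [−fR + √((fR)² + 4 fR V_g)]/2 = [−169 + √(169² + 4×169×9.23)]/2 = 8.78 m/s
Subgeostrophic (V < V_g = 9.23 m/s), as expected around a low.

8.78 m s⁻¹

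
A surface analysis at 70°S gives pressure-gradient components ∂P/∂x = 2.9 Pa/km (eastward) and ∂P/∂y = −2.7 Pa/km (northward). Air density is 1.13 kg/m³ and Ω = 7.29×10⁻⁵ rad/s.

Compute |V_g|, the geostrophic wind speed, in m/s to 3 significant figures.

Coriolis parameter at 70°S:
f = 2Ω sin φ = 2 × 7.29×10⁻⁵ × sin 70° = 1.37×10⁻⁴ s⁻¹
In the Southern Hemisphere f is negative: f = −1.37×10⁻⁴ s⁻¹.
Component geostrophic relations (x east, y north):
u_g = −(1/(fρ)) ∂P/∂y,  v_g = (1/(fρ)) ∂P/∂x
u_g = −(−2.7×10⁻³)/(−1.37×10⁻⁴ × 1.13) = −17.4 m/s;  v_g = (2.9×10⁻³)/(−1.37×10⁻⁴ × 1.13) = −18.7 m/s
|V_g| = √(u_g² + v_g²) = 25.6 m/s

25.6 m/s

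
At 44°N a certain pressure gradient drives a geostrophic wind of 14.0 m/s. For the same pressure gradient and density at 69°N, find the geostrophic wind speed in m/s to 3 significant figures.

10.4 m/s

With the same pressure gradient and density, V_g ∝ 1/f ∝ 1/sin φ.
V₂ = V₁ · sin φ₁ / sin φ₂ = 14.0 × sin 44° / sin 69°
V₂ = 14.0 × 0.6947/0.9336 = 10.4 m/s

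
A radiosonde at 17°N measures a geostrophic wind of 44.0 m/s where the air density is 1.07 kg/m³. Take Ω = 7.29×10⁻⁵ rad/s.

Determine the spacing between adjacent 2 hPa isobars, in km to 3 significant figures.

99.7 km

Coriolis parameter at 17°N:
f = 2Ω sin φ = 2 × 7.29×10⁻⁵ × sin 17° = 4.26×10⁻⁵ s⁻¹
Geostrophic balance rearranged: |∂P/∂n| = f ρ V_g
|∂P/∂n| = 4.26×10⁻⁵ × 1.07 × 44.0 = 2.01×10⁻³ Pa/m
Isobar spacing: Δn = ΔP/|∂P/∂n| = 200 Pa / 2.01×10⁻³ Pa/m = 99655 m ≈ 99.7 km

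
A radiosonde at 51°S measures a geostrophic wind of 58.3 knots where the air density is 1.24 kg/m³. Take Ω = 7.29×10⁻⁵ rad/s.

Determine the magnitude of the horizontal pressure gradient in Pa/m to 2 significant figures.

Coriolis parameter at 51°S:
f = 2Ω sin φ = 2 × 7.29×10⁻⁵ × sin 51° = 1.13×10⁻⁴ s⁻¹
Wind speed in SI: 58.3 knots = 30.0 m/s
Geostrophic balance rearranged: |∂P/∂n| = f ρ V_g
|∂P/∂n| = 1.13×10⁻⁴ × 1.24 × 30.0 = 4.21×10⁻³ Pa/m

4.2×10⁻³ Pa/m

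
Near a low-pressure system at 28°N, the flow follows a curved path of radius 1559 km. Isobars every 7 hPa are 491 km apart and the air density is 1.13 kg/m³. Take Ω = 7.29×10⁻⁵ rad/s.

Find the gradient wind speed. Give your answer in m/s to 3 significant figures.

Coriolis parameter at 28°N:
f = 2Ω sin φ = 2 × 7.29×10⁻⁵ × sin 28° = 6.84×10⁻⁵ s⁻¹
Pressure gradient: |∂P/∂n| = 700 Pa / 491000 m = 1.43×10⁻³ Pa/m
Geostrophic speed: V_g = |∂P/∂n|/(fρ) = 1.43×10⁻³/(6.84×10⁻⁵ × 1.13) = 18.4 m/s
Around a low, centrifugal force acts outward with Coriolis, so pressure-gradient force balances both:
(1/ρ)|∂P/∂n| = fV + V²/R  →  V² + fR·V − fR·V_g = 0
With fR = 6.84×10⁻⁵ × 1559×10³ m = 107 m/s:
V = [−fR + √((fR)² + 4 fR V_g)]/2 = [−107 + √(107² + 4×107×18.4)]/2 = 16 m/s
Subgeostrophic (V < V_g = 18.4 m/s), as expected around a low.

16.0 m/s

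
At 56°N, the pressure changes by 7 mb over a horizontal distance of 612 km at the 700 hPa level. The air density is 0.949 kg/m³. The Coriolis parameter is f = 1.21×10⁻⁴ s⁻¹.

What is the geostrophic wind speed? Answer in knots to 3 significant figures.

19.4 knots

Pressure gradient: |∂P/∂n| = 700 Pa / 612000 m = 1.14×10⁻³ Pa/m
Geostrophic balance (pressure-gradient force = Coriolis force):
V_g = (1/(fρ)) |∂P/∂n| = 1.14×10⁻³ / (1.21×10⁻⁴ × 0.949) = 9.96 m/s
Converting: 9.96 m/s × 1.944 = 19.4 knots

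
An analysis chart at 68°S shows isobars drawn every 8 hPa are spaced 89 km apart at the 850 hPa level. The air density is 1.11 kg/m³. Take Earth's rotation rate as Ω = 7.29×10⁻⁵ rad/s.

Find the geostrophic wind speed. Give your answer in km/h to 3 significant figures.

216 km/h

Coriolis parameter at 68°S:
f = 2Ω sin φ = 2 × 7.29×10⁻⁵ × sin 68° = 1.35×10⁻⁴ s⁻¹
Pressure gradient: |∂P/∂n| = 800 Pa / 89000 m = 8.99×10⁻³ Pa/m
Geostrophic balance (pressure-gradient force = Coriolis force):
V_g = (1/(fρ)) |∂P/∂n| = 8.99×10⁻³ / (1.35×10⁻⁴ × 1.11) = 59.9 m/s
Converting: 59.9 m/s × 3.6 = 216 km/h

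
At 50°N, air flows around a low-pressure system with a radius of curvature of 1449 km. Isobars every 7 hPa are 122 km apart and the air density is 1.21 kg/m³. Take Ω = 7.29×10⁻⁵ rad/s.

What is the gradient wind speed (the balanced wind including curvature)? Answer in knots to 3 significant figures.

67.9 knots

Coriolis parameter at 50°N:
f = 2Ω sin φ = 2 × 7.29×10⁻⁵ × sin 50° = 1.12×10⁻⁴ s⁻¹
Pressure gradient: |∂P/∂n| = 700 Pa / 122000 m = 5.74×10⁻³ Pa/m
Geostrophic speed: V_g = |∂P/∂n|/(fρ) = 5.74×10⁻³/(1.12×10⁻⁴ × 1.21) = 42.5 m/s
Around a low, centrifugal force acts outward with Coriolis, so pressure-gradient force balances both:
(1/ρ)|∂P/∂n| = fV + V²/R  →  V² + fR·V − fR·V_g = 0
With fR = 1.12×10⁻⁴ × 1449×10³ m = 162 m/s:
V = [−fR + √((fR)² + 4 fR V_g)]/2 = [−162 + √(162² + 4×162×42.5)]/2 = 34.9 m/s
Subgeostrophic (V < V_g = 42.5 m/s), as expected around a low.
Converting: 34.9 m/s × 1.944 = 67.9 knots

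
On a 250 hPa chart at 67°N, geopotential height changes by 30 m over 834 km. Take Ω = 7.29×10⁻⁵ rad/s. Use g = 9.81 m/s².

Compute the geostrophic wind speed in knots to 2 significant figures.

5.1 knots

Coriolis parameter at 67°N:
f = 2Ω sin φ = 2 × 7.29×10⁻⁵ × sin 67° = 1.34×10⁻⁴ s⁻¹
Height gradient: |∂Z/∂n| = 30 m / 834000 m = 3.60×10⁻⁵
On a pressure surface, geostrophic balance gives V_g = (g/f)|∂Z/∂n|:
V_g = 9.81 × 3.60×10⁻⁵ / 1.34×10⁻⁴ = 2.63 m/s
Converting: 2.63 m/s × 1.944 = 5.1 knots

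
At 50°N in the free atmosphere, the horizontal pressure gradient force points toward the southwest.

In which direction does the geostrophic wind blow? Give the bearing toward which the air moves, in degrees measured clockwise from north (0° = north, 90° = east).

315°

The pressure-gradient force points toward the southwest (bearing 225°).
Geostrophic balance: in the Northern Hemisphere the Coriolis force deflects motion to the right, so the geostrophic wind blows 90° to the right of the pressure-gradient force (low pressure on the left).
Rotating 225° by 90° clockwise gives 315° — the wind blows toward the northwest.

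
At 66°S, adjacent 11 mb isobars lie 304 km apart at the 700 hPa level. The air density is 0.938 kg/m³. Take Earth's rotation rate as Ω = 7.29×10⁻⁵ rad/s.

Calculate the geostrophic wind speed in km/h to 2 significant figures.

100 km/h

Coriolis parameter at 66°S:
f = 2Ω sin φ = 2 × 7.29×10⁻⁵ × sin 66° = 1.33×10⁻⁴ s⁻¹
Pressure gradient: |∂P/∂n| = 1100 Pa / 304000 m = 3.62×10⁻³ Pa/m
Geostrophic balance (pressure-gradient force = Coriolis force):
V_g = (1/(fρ)) |∂P/∂n| = 3.62×10⁻³ / (1.33×10⁻⁴ × 0.938) = 29.0 m/s
Converting: 29.0 m/s × 3.6 = 100 km/h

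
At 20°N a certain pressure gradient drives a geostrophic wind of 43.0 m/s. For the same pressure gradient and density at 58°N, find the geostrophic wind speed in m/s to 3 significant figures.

17.3 m/s

With the same pressure gradient and density, V_g ∝ 1/f ∝ 1/sin φ.
V₂ = V₁ · sin φ₁ / sin φ₂ = 43.0 × sin 20° / sin 58°
V₂ = 43.0 × 0.3420/0.8480 = 17.3 m/s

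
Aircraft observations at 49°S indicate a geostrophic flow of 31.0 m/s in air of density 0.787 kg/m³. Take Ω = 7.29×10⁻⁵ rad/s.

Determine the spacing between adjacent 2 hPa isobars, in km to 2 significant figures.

Coriolis parameter at 49°S:
f = 2Ω sin φ = 2 × 7.29×10⁻⁵ × sin 49° = 1.10×10⁻⁴ s⁻¹
Geostrophic balance rearranged: |∂P/∂n| = f ρ V_g
|∂P/∂n| = 1.10×10⁻⁴ × 0.787 × 31.0 = 2.68×10⁻³ Pa/m
Isobar spacing: Δn = ΔP/|∂P/∂n| = 200 Pa / 2.68×10⁻³ Pa/m = 74500 m ≈ 74 km

74 km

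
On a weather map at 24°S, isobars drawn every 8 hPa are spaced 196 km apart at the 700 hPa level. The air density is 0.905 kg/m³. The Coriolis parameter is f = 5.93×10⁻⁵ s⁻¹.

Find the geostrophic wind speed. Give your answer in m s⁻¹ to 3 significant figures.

76.1 m s⁻¹

Pressure gradient: |∂P/∂n| = 800 Pa / 196000 m = 4.08×10⁻³ Pa/m
Geostrophic balance (pressure-gradient force = Coriolis force):
V_g = (1/(fρ)) |∂P/∂n| = 4.08×10⁻³ / (5.93×10⁻⁵ × 0.905) = 76.1 m/s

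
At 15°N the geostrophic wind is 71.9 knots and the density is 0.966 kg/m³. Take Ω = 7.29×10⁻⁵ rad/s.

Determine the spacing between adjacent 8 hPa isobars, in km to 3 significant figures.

593 km

Coriolis parameter at 15°N:
f = 2Ω sin φ = 2 × 7.29×10⁻⁵ × sin 15° = 3.77×10⁻⁵ s⁻¹
Wind speed in SI: 71.9 knots = 37.0 m/s
Geostrophic balance rearranged: |∂P/∂n| = f ρ V_g
|∂P/∂n| = 3.77×10⁻⁵ × 0.966 × 37.0 = 1.35×10⁻³ Pa/m
Isobar spacing: Δn = ΔP/|∂P/∂n| = 800 Pa / 1.35×10⁻³ Pa/m = 593324 m ≈ 593 km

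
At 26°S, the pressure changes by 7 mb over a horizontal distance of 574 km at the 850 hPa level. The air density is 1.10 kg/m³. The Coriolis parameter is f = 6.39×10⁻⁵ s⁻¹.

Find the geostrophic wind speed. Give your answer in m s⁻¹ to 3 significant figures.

17.3 m s⁻¹

Pressure gradient: |∂P/∂n| = 700 Pa / 574000 m = 1.22×10⁻³ Pa/m
Geostrophic balance (pressure-gradient force = Coriolis force):
V_g = (1/(fρ)) |∂P/∂n| = 1.22×10⁻³ / (6.39×10⁻⁵ × 1.10) = 17.3 m/s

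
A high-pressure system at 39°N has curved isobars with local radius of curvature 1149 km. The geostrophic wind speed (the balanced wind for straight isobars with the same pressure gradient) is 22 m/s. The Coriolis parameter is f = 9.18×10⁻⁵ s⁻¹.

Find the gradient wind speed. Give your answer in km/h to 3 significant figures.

Around a high, pressure-gradient force acts outward with centrifugal, so Coriolis balances both:
fV = (1/ρ)|∂P/∂n| + V²/R  →  V² − fR·V + fR·V_g = 0
With fR = 9.18×10⁻⁵ × 1149×10³ m = 105 m/s:
V = [fR − √((fR)² − 4 fR V_g)]/2 = [105 − √(105² − 4×105×22)]/2 = 31.3 m/s
Supergeostrophic (V > V_g = 22 m/s), as expected around a high.
Converting: 31.3 m/s × 3.6 = 113 km/h

113 km/h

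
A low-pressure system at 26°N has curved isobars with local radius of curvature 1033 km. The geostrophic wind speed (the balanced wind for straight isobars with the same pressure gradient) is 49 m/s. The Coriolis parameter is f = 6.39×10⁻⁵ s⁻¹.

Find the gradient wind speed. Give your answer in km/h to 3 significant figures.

118 km/h

Around a low, centrifugal force acts outward with Coriolis, so pressure-gradient force balances both:
(1/ρ)|∂P/∂n| = fV + V²/R  →  V² + fR·V − fR·V_g = 0
With fR = 6.39×10⁻⁵ × 1033×10³ m = 66.0 m/s:
V = [−fR + √((fR)² + 4 fR V_g)]/2 = [−66.0 + √(66.0² + 4×66.0×49)]/2 = 32.8 m/s
Subgeostrophic (V < V_g = 49 m/s), as expected around a low.
Converting: 32.8 m/s × 3.6 = 118 km/h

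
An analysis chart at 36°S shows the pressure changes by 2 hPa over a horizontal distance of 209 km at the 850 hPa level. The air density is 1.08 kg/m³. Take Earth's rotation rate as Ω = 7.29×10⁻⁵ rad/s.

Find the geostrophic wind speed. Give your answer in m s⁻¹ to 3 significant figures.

10.3 m s⁻¹

Coriolis parameter at 36°S:
f = 2Ω sin φ = 2 × 7.29×10⁻⁵ × sin 36° = 8.57×10⁻⁵ s⁻¹
Pressure gradient: |∂P/∂n| = 200 Pa / 209000 m = 9.57×10⁻⁴ Pa/m
Geostrophic balance (pressure-gradient force = Coriolis force):
V_g = (1/(fρ)) |∂P/∂n| = 9.57×10⁻⁴ / (8.57×10⁻⁵ × 1.08) = 10.3 m/s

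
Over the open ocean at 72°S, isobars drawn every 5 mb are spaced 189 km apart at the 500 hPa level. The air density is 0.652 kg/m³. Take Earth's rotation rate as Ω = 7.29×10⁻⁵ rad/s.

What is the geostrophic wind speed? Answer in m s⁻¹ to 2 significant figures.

Coriolis parameter at 72°S:
f = 2Ω sin φ = 2 × 7.29×10⁻⁵ × sin 72° = 1.39×10⁻⁴ s⁻¹
Pressure gradient: |∂P/∂n| = 500 Pa / 189000 m = 2.65×10⁻³ Pa/m
Geostrophic balance (pressure-gradient force = Coriolis force):
V_g = (1/(fρ)) |∂P/∂n| = 2.65×10⁻³ / (1.39×10⁻⁴ × 0.652) = 29.3 m/s

29 m s⁻¹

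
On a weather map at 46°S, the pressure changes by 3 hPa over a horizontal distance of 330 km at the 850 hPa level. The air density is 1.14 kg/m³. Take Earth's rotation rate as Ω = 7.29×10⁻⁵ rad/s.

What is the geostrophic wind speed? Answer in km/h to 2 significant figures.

Coriolis parameter at 46°S:
f = 2Ω sin φ = 2 × 7.29×10⁻⁵ × sin 46° = 1.05×10⁻⁴ s⁻¹
Pressure gradient: |∂P/∂n| = 300 Pa / 330000 m = 9.09×10⁻⁴ Pa/m
Geostrophic balance (pressure-gradient force = Coriolis force):
V_g = (1/(fρ)) |∂P/∂n| = 9.09×10⁻⁴ / (1.05×10⁻⁴ × 1.14) = 7.60 m/s
Converting: 7.60 m/s × 3.6 = 27 km/h

27 km/h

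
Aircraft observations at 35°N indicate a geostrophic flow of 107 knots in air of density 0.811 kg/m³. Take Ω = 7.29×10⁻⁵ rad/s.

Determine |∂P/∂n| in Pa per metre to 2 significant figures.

3.7×10⁻³ Pa/m

Coriolis parameter at 35°N:
f = 2Ω sin φ = 2 × 7.29×10⁻⁵ × sin 35° = 8.36×10⁻⁵ s⁻¹
Wind speed in SI: 107 knots = 55.0 m/s
Geostrophic balance rearranged: |∂P/∂n| = f ρ V_g
|∂P/∂n| = 8.36×10⁻⁵ × 0.811 × 55.0 = 3.73×10⁻³ Pa/m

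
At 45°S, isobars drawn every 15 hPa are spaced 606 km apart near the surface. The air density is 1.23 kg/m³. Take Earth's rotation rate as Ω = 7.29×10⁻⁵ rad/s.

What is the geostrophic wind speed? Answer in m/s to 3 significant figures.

Coriolis parameter at 45°S:
f = 2Ω sin φ = 2 × 7.29×10⁻⁵ × sin 45° = 1.03×10⁻⁴ s⁻¹
Pressure gradient: |∂P/∂n| = 1500 Pa / 606000 m = 2.48×10⁻³ Pa/m
Geostrophic balance (pressure-gradient force = Coriolis force):
V_g = (1/(fρ)) |∂P/∂n| = 2.48×10⁻³ / (1.03×10⁻⁴ × 1.23) = 19.5 m/s

19.5 m/s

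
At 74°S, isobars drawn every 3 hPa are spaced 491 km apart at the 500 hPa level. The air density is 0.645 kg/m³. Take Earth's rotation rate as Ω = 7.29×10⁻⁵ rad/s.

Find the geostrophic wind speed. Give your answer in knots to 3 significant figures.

Coriolis parameter at 74°S:
f = 2Ω sin φ = 2 × 7.29×10⁻⁵ × sin 74° = 1.40×10⁻⁴ s⁻¹
Pressure gradient: |∂P/∂n| = 300 Pa / 491000 m = 6.11×10⁻⁴ Pa/m
Geostrophic balance (pressure-gradient force = Coriolis force):
V_g = (1/(fρ)) |∂P/∂n| = 6.11×10⁻⁴ / (1.40×10⁻⁴ × 0.645) = 6.76 m/s
Converting: 6.76 m/s × 1.944 = 13.1 knots

13.1 knots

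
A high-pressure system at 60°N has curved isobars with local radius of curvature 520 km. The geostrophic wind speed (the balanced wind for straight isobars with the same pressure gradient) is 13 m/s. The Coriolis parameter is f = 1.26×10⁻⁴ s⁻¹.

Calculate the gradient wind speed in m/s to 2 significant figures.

18 m/s

Around a high, pressure-gradient force acts outward with centrifugal, so Coriolis balances both:
fV = (1/ρ)|∂P/∂n| + V²/R  →  V² − fR·V + fR·V_g = 0
With fR = 1.26×10⁻⁴ × 520×10³ m = 65.5 m/s:
V = [fR − √((fR)² − 4 fR V_g)]/2 = [65.5 − √(65.5² − 4×65.5×13)]/2 = 17.9 m/s
Supergeostrophic (V > V_g = 13 m/s), as expected around a high.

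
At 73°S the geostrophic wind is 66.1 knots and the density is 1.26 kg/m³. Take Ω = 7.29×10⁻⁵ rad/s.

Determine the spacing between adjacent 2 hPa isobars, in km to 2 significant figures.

33 km

Coriolis parameter at 73°S:
f = 2Ω sin φ = 2 × 7.29×10⁻⁵ × sin 73° = 1.39×10⁻⁴ s⁻¹
Wind speed in SI: 66.1 knots = 34.0 m/s
Geostrophic balance rearranged: |∂P/∂n| = f ρ V_g
|∂P/∂n| = 1.39×10⁻⁴ × 1.26 × 34.0 = 5.97×10⁻³ Pa/m
Isobar spacing: Δn = ΔP/|∂P/∂n| = 200 Pa / 5.97×10⁻³ Pa/m = 33479 m ≈ 33 km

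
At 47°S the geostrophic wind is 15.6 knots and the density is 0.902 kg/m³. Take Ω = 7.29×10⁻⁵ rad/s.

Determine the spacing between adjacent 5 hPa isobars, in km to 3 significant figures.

648 km

Coriolis parameter at 47°S:
f = 2Ω sin φ = 2 × 7.29×10⁻⁵ × sin 47° = 1.07×10⁻⁴ s⁻¹
Wind speed in SI: 15.6 knots = 8.03 m/s
Geostrophic balance rearranged: |∂P/∂n| = f ρ V_g
|∂P/∂n| = 1.07×10⁻⁴ × 0.902 × 8.03 = 7.72×10⁻⁴ Pa/m
Isobar spacing: Δn = ΔP/|∂P/∂n| = 500 Pa / 7.72×10⁻⁴ Pa/m = 647762 m ≈ 648 km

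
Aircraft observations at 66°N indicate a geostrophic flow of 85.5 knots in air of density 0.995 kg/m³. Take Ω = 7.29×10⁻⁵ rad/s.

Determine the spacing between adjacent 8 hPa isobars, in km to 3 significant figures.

Coriolis parameter at 66°N:
f = 2Ω sin φ = 2 × 7.29×10⁻⁵ × sin 66° = 1.33×10⁻⁴ s⁻¹
Wind speed in SI: 85.5 knots = 44.0 m/s
Geostrophic balance rearranged: |∂P/∂n| = f ρ V_g
|∂P/∂n| = 1.33×10⁻⁴ × 0.995 × 44.0 = 5.83×10⁻³ Pa/m
Isobar spacing: Δn = ΔP/|∂P/∂n| = 800 Pa / 5.83×10⁻³ Pa/m = 137238 m ≈ 137 km

137 km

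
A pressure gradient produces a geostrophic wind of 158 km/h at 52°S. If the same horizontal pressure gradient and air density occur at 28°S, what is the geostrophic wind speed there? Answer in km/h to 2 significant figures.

270 km/h

With the same pressure gradient and density, V_g ∝ 1/f ∝ 1/sin φ.
V₂ = V₁ · sin φ₁ / sin φ₂ = 158 × sin 52° / sin 28°
V₂ = 158 × 0.7880/0.4695 = 270 km/h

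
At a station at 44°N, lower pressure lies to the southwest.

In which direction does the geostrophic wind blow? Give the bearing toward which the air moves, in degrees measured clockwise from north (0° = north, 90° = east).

The pressure-gradient force points toward the southwest (bearing 225°).
Geostrophic balance: in the Northern Hemisphere the Coriolis force deflects motion to the right, so the geostrophic wind blows 90° to the right of the pressure-gradient force (low pressure on the left).
Rotating 225° by 90° clockwise gives 315° — the wind blows toward the northwest.

315°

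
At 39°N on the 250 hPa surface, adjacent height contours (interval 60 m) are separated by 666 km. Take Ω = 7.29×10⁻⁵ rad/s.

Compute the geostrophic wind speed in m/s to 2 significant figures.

Coriolis parameter at 39°N:
f = 2Ω sin φ = 2 × 7.29×10⁻⁵ × sin 39° = 9.18×10⁻⁵ s⁻¹
Height gradient: |∂Z/∂n| = 60 m / 666000 m = 9.01×10⁻⁵
On a pressure surface, geostrophic balance gives V_g = (g/f)|∂Z/∂n|:
V_g = 9.81 × 9.01×10⁻⁵ / 9.18×10⁻⁵ = 9.63 m/s

9.6 m/s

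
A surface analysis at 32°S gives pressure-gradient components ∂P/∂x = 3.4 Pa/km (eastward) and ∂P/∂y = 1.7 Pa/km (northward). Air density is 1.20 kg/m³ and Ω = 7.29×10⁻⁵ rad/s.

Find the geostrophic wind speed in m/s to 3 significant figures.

Coriolis parameter at 32°S:
f = 2Ω sin φ = 2 × 7.29×10⁻⁵ × sin 32° = 7.73×10⁻⁵ s⁻¹
In the Southern Hemisphere f is negative: f = −7.73×10⁻⁵ s⁻¹.
Component geostrophic relations (x east, y north):
u_g = −(1/(fρ)) ∂P/∂y,  v_g = (1/(fρ)) ∂P/∂x
u_g = −(1.7×10⁻³)/(−7.73×10⁻⁵ × 1.20) = 18.3 m/s;  v_g = (3.4×10⁻³)/(−7.73×10⁻⁵ × 1.20) = −36.7 m/s
|V_g| = √(u_g² + v_g²) = 41.0 m/s

41.0 m/s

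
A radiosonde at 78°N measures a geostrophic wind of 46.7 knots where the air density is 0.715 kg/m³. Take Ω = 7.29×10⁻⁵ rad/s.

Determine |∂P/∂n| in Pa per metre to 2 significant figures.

Coriolis parameter at 78°N:
f = 2Ω sin φ = 2 × 7.29×10⁻⁵ × sin 78° = 1.43×10⁻⁴ s⁻¹
Wind speed in SI: 46.7 knots = 24.0 m/s
Geostrophic balance rearranged: |∂P/∂n| = f ρ V_g
|∂P/∂n| = 1.43×10⁻⁴ × 0.715 × 24.0 = 2.45×10⁻³ Pa/m

2.4×10⁻³ Pa/m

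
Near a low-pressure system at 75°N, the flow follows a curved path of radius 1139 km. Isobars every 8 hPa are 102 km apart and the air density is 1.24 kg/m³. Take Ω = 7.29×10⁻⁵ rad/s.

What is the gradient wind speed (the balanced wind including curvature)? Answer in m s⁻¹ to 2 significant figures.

Coriolis parameter at 75°N:
f = 2Ω sin φ = 2 × 7.29×10⁻⁵ × sin 75° = 1.41×10⁻⁴ s⁻¹
Pressure gradient: |∂P/∂n| = 800 Pa / 102000 m = 7.84×10⁻³ Pa/m
Geostrophic speed: V_g = |∂P/∂n|/(fρ) = 7.84×10⁻³/(1.41×10⁻⁴ × 1.24) = 44.9 m/s
Around a low, centrifugal force acts outward with Coriolis, so pressure-gradient force balances both:
(1/ρ)|∂P/∂n| = fV + V²/R  →  V² + fR·V − fR·V_g = 0
With fR = 1.41×10⁻⁴ × 1139×10³ m = 160 m/s:
V = [−fR + √((fR)² + 4 fR V_g)]/2 = [−160 + √(160² + 4×160×44.9)]/2 = 36.6 m/s
Subgeostrophic (V < V_g = 44.9 m/s), as expected around a low.

37 m s⁻¹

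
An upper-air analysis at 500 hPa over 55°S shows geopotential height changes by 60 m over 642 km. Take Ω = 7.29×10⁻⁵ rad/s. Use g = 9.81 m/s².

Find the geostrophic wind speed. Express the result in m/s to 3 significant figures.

7.68 m/s

Coriolis parameter at 55°S:
f = 2Ω sin φ = 2 × 7.29×10⁻⁵ × sin 55° = 1.19×10⁻⁴ s⁻¹
Height gradient: |∂Z/∂n| = 60 m / 642000 m = 9.35×10⁻⁵
On a pressure surface, geostrophic balance gives V_g = (g/f)|∂Z/∂n|:
V_g = 9.81 × 9.35×10⁻⁵ / 1.19×10⁻⁴ = 7.68 m/s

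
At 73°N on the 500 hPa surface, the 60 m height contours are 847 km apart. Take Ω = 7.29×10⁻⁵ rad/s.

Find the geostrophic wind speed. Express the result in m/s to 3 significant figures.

4.98 m/s

Coriolis parameter at 73°N:
f = 2Ω sin φ = 2 × 7.29×10⁻⁵ × sin 73° = 1.39×10⁻⁴ s⁻¹
Height gradient: |∂Z/∂n| = 60 m / 847000 m = 7.08×10⁻⁵
On a pressure surface, geostrophic balance gives V_g = (g/f)|∂Z/∂n|:
V_g = 9.81 × 7.08×10⁻⁵ / 1.39×10⁻⁴ = 4.98 m/s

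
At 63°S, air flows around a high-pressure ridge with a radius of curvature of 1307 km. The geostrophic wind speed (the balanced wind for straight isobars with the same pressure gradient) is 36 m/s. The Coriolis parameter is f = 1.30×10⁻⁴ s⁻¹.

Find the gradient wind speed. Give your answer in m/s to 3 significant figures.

51.8 m/s

Around a high, pressure-gradient force acts outward with centrifugal, so Coriolis balances both:
fV = (1/ρ)|∂P/∂n| + V²/R  →  V² − fR·V + fR·V_g = 0
With fR = 1.30×10⁻⁴ × 1307×10³ m = 170 m/s:
V = [fR − √((fR)² − 4 fR V_g)]/2 = [170 − √(170² − 4×170×36)]/2 = 51.8 m/s
Supergeostrophic (V > V_g = 36 m/s), as expected around a high.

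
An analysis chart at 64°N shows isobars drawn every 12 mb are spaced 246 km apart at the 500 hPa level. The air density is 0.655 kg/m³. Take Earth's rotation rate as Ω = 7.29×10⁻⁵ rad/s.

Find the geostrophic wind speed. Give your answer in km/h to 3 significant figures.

Coriolis parameter at 64°N:
f = 2Ω sin φ = 2 × 7.29×10⁻⁵ × sin 64° = 1.31×10⁻⁴ s⁻¹
Pressure gradient: |∂P/∂n| = 1200 Pa / 246000 m = 4.88×10⁻³ Pa/m
Geostrophic balance (pressure-gradient force = Coriolis force):
V_g = (1/(fρ)) |∂P/∂n| = 4.88×10⁻³ / (1.31×10⁻⁴ × 0.655) = 56.8 m/s
Converting: 56.8 m/s × 3.6 = 205 km/h

205 km/h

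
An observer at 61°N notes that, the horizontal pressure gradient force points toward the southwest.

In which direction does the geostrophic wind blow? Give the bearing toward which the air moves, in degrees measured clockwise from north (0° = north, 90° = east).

315°

The pressure-gradient force points toward the southwest (bearing 225°).
Geostrophic balance: in the Northern Hemisphere the Coriolis force deflects motion to the right, so the geostrophic wind blows 90° to the right of the pressure-gradient force (low pressure on the left).
Rotating 225° by 90° clockwise gives 315° — the wind blows toward the northwest.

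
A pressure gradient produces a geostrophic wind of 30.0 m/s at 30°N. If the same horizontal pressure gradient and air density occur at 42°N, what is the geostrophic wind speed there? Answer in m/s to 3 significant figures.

With the same pressure gradient and density, V_g ∝ 1/f ∝ 1/sin φ.
V₂ = V₁ · sin φ₁ / sin φ₂ = 30.0 × sin 30° / sin 42°
V₂ = 30.0 × 0.5000/0.6691 = 22.4 m/s

22.4 m/s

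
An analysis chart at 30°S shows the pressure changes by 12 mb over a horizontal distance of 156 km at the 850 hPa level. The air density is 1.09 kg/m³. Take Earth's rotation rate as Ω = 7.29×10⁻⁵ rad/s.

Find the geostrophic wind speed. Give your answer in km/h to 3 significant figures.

Coriolis parameter at 30°S:
f = 2Ω sin φ = 2 × 7.29×10⁻⁵ × sin 30° = 7.29×10⁻⁵ s⁻¹
Pressure gradient: |∂P/∂n| = 1200 Pa / 156000 m = 7.69×10⁻³ Pa/m
Geostrophic balance (pressure-gradient force = Coriolis force):
V_g = (1/(fρ)) |∂P/∂n| = 7.69×10⁻³ / (7.29×10⁻⁵ × 1.09) = 96.8 m/s
Converting: 96.8 m/s × 3.6 = 349 km/h

349 km/h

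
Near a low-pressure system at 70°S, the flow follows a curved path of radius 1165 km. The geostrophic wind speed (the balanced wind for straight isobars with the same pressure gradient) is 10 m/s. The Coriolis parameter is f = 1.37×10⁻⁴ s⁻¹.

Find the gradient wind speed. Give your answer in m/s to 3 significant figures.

Around a low, centrifugal force acts outward with Coriolis, so pressure-gradient force balances both:
(1/ρ)|∂P/∂n| = fV + V²/R  →  V² + fR·V − fR·V_g = 0
With fR = 1.37×10⁻⁴ × 1165×10³ m = 160 m/s:
V = [−fR + √((fR)² + 4 fR V_g)]/2 = [−160 + √(160² + 4×160×10)]/2 = 9.44 m/s
Subgeostrophic (V < V_g = 10 m/s), as expected around a low.

9.44 m/s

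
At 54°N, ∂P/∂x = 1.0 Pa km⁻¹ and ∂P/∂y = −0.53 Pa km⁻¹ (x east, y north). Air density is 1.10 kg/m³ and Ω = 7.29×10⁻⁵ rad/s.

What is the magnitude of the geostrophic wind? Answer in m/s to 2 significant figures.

8.7 m/s

Coriolis parameter at 54°N:
f = 2Ω sin φ = 2 × 7.29×10⁻⁵ × sin 54° = 1.18×10⁻⁴ s⁻¹
Component geostrophic relations (x east, y north):
u_g = −(1/(fρ)) ∂P/∂y,  v_g = (1/(fρ)) ∂P/∂x
u_g = −(−0.53×10⁻³)/(1.18×10⁻⁴ × 1.10) = 4.08 m/s;  v_g = (1.0×10⁻³)/(1.18×10⁻⁴ × 1.10) = 7.71 m/s
|V_g| = √(u_g² + v_g²) = 8.72 m/s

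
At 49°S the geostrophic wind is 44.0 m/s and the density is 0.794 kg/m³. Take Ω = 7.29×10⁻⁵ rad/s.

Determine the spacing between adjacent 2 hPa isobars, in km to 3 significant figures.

Coriolis parameter at 49°S:
f = 2Ω sin φ = 2 × 7.29×10⁻⁵ × sin 49° = 1.10×10⁻⁴ s⁻¹
Geostrophic balance rearranged: |∂P/∂n| = f ρ V_g
|∂P/∂n| = 1.10×10⁻⁴ × 0.794 × 44.0 = 3.84×10⁻³ Pa/m
Isobar spacing: Δn = ΔP/|∂P/∂n| = 200 Pa / 3.84×10⁻³ Pa/m = 52026 m ≈ 52.0 km

52.0 km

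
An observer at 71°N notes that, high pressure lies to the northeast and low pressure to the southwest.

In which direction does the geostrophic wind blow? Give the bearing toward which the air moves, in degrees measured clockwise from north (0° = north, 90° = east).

315°

The pressure-gradient force points toward the southwest (bearing 225°).
Geostrophic balance: in the Northern Hemisphere the Coriolis force deflects motion to the right, so the geostrophic wind blows 90° to the right of the pressure-gradient force (low pressure on the left).
Rotating 225° by 90° clockwise gives 315° — the wind blows toward the northwest.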